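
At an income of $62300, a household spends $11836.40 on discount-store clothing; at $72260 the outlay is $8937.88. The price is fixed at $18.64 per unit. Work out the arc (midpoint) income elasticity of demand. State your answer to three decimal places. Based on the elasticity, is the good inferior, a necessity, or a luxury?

With a constant price, Q₁ = 11836.40/18.64 = 635.000 and Q₂ = 8937.88/18.64 = 479.500 (equivalently, work directly with expenditure since P cancels).
Midpoint %ΔQ = (8937.88 − 11836.40)/10387.14 = -0.27905; midpoint %ΔI = (72260 − 62300)/67280 = 0.14804.
η = -0.27905 / 0.14804 = -1.885.
η < 0 ⇒ inferior good.

-1.885 (inferior good)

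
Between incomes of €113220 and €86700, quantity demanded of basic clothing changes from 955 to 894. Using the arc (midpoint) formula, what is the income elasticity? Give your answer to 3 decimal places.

ΔQ = 894 − 955 = -61; midpoint Q̄ = (955 + 894)/2 = 924.5.
ΔI = 86700 − 113220 = -26520; midpoint Ī = (113220 + 86700)/2 = 99960.
η = (ΔQ/Q̄) ÷ (ΔI/Ī) = (-61/924.5) ÷ (-26520/99960) = 0.249.

0.249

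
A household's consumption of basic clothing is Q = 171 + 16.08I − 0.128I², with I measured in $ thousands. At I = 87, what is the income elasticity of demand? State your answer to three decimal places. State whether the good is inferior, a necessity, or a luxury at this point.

-0.896 (inferior good)

At I = 87: Q = 601.1280.
dQ/dI = 16.08 − 0.256I = -6.19200.
η = (dQ/dI)·(I/Q) = -6.19200 × (87/601.1280) = -0.896.
η < 0 ⇒ inferior good.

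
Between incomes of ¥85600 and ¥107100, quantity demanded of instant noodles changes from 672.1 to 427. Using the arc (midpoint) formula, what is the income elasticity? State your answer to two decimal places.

ΔQ = 427 − 672.1 = -245.1; midpoint Q̄ = (672.1 + 427)/2 = 549.55.
ΔI = 107100 − 85600 = 21500; midpoint Ī = (85600 + 107100)/2 = 96350.
η = (ΔQ/Q̄) ÷ (ΔI/Ī) = (-245.1/549.55) ÷ (21500/96350) = -2.00.

-2.00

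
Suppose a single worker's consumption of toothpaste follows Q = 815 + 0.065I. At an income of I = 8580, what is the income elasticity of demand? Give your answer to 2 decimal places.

At I = 8580: Q = 1372.700.
dQ/dI = 0.065.
η = (dQ/dI)·(I/Q) = 0.065 × (8580/1372.700) = 0.41.

0.41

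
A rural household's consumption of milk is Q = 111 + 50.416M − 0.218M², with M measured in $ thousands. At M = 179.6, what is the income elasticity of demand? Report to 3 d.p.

-2.347

At M = 179.6: Q = 2133.8707.
dQ/dM = 50.416 − 0.436M = -27.88960.
η = (dQ/dM)·(M/Q) = -27.88960 × (179.6/2133.8707) = -2.347.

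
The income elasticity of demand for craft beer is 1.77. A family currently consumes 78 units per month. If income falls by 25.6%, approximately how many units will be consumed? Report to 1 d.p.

%ΔQ ≈ η × %ΔI = 1.77 × (-25.6%) = -45.312%.
New Q ≈ 78 × (1 − 0.45312) = 42.7.

42.7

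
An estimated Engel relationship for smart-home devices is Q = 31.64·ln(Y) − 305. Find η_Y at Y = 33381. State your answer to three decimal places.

At Y = 33381: Q = 24.554.
dQ/dY = 31.64/Y = 0.000947845 at this income.
η = (dQ/dY)·(Y/Q) = 0.000947845 × (33381/24.554) = 1.289.

1.289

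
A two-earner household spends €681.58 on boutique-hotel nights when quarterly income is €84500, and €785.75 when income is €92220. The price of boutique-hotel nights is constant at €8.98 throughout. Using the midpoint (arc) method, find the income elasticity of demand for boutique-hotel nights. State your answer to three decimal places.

With a constant price, Q₁ = 681.58/8.98 = 75.900 and Q₂ = 785.75/8.98 = 87.500 (equivalently, work directly with expenditure since P cancels).
Midpoint %ΔQ = (785.75 − 681.58)/733.67 = 0.14199; midpoint %ΔI = (92220 − 84500)/88360 = 0.08737.
η = 0.14199 / 0.08737 = 1.625.

1.625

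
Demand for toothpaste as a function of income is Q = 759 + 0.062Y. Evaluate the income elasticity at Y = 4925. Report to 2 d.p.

0.29

At Y = 4925: Q = 1064.350.
dQ/dY = 0.062.
η = (dQ/dY)·(Y/Q) = 0.062 × (4925/1064.350) = 0.29.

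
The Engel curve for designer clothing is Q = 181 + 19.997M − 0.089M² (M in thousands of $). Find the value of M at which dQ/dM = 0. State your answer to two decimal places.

112.34

dQ/dM = 19.997 − 0.178M.
The good is inferior where dQ/dM < 0. Setting dQ/dM = 0 gives M = 19.997 / 0.178 = 112.34.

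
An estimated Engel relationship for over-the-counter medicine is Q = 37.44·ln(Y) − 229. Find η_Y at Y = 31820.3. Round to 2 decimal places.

At Y = 31820.3: Q = 159.173.
dQ/dY = 37.44/Y = 0.00117661 at this income.
η = (dQ/dY)·(Y/Q) = 0.00117661 × (31820.3/159.173) = 0.24.

0.24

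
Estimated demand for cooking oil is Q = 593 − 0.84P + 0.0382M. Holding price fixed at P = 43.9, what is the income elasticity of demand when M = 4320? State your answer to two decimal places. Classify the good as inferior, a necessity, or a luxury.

0.23 (necessity)

At P = 43.9, M = 4320: Q = 721.148.
Holding P constant, ∂Q/∂M = 0.0382.
η_M = (∂Q/∂M)·(M/Q) = 0.0382 × (4320/721.148) = 0.23.
Since 0 < η < 1, this is a necessity.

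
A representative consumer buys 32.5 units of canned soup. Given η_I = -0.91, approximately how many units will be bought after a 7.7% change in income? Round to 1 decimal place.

%ΔQ ≈ η × %ΔI = -0.91 × 7.7% = -7.007%.
New Q ≈ 32.5 × (1 − 0.07007) = 30.2.

30.2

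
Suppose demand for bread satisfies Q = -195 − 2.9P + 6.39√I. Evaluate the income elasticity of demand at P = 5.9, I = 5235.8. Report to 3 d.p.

At P = 5.9, I = 5235.8: Q = 250.263.
Holding P constant, ∂Q/∂I = 6.39/(2√I) = 0.0441549.
η_I = (∂Q/∂I)·(I/Q) = 0.0441549 × (5235.8/250.263) = 0.924.

0.924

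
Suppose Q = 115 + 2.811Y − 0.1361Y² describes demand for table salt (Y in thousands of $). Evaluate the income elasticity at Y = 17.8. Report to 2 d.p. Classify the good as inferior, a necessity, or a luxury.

At Y = 17.8: Q = 121.9139.
dQ/dY = 2.811 − 0.2722Y = -2.03416.
η = (dQ/dY)·(Y/Q) = -2.03416 × (17.8/121.9139) = -0.30.
η < 0 ⇒ inferior good.

-0.30 (inferior good)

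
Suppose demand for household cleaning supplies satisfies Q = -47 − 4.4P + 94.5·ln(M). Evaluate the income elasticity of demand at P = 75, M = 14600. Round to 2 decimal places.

0.18

At P = 75, M = 14600: Q = 529.139.
Holding P constant, ∂Q/∂M = 94.5/M = 0.0064726.
η_M = (∂Q/∂M)·(M/Q) = 0.0064726 × (14600/529.139) = 0.18.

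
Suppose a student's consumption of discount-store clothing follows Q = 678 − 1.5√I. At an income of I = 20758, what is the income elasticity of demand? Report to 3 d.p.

At I = 20758: Q = 461.885.
dQ/dI = -1.5/(2√I) = -0.00520557 at this income.
η = (dQ/dI)·(I/Q) = -0.00520557 × (20758/461.885) = -0.234.

-0.234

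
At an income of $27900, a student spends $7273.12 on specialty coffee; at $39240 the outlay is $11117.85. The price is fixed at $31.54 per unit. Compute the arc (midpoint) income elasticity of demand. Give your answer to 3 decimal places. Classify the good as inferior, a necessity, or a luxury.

1.238 (luxury)

With a constant price, Q₁ = 7273.12/31.54 = 230.600 and Q₂ = 11117.85/31.54 = 352.500 (equivalently, work directly with expenditure since P cancels).
Midpoint %ΔQ = (11117.85 − 7273.12)/9195.49 = 0.41811; midpoint %ΔI = (39240 − 27900)/33570 = 0.33780.
η = 0.41811 / 0.33780 = 1.238.
η > 1 ⇒ luxury.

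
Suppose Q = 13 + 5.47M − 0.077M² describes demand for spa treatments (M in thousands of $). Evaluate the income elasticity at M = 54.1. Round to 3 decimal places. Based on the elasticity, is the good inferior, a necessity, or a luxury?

At M = 54.1: Q = 83.5626.
dQ/dM = 5.47 − 0.154M = -2.86140.
η = (dQ/dM)·(M/Q) = -2.86140 × (54.1/83.5626) = -1.853.
η < 0 ⇒ inferior good.

-1.853 (inferior good)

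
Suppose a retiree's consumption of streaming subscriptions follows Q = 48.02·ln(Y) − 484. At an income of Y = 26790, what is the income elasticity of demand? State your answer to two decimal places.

At Y = 26790: Q = 5.602.
dQ/dY = 48.02/Y = 0.00179246 at this income.
η = (dQ/dY)·(Y/Q) = 0.00179246 × (26790/5.602) = 8.57.

8.57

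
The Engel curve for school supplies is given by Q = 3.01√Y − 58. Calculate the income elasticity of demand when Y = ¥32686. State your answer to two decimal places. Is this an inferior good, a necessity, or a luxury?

At Y = 32686: Q = 486.186.
dQ/dY = 3.01/(2√Y) = 0.00832445 at this income.
η = (dQ/dY)·(Y/Q) = 0.00832445 × (32686/486.186) = 0.56.
Since 0 < η < 1, the good is a necessity.

0.56 (necessity)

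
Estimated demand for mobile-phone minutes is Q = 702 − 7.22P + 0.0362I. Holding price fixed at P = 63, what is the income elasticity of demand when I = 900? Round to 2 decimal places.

0.12

At P = 63, I = 900: Q = 279.720.
Holding P constant, ∂Q/∂I = 0.0362.
η_I = (∂Q/∂I)·(I/Q) = 0.0362 × (900/279.720) = 0.12.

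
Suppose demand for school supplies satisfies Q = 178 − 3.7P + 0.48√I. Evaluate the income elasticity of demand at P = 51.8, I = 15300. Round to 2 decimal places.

0.65

At P = 51.8, I = 15300: Q = 45.713.
Holding P constant, ∂Q/∂I = 0.48/(2√I) = 0.00194029.
η_I = (∂Q/∂I)·(I/Q) = 0.00194029 × (15300/45.713) = 0.65.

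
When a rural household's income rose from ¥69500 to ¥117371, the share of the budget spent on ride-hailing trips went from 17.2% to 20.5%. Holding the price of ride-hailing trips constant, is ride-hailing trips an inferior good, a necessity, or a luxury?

The budget share rises as income rises, so η > 1.

luxury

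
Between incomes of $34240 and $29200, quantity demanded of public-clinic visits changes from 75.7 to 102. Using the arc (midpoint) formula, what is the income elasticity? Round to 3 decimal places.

ΔQ = 102 − 75.7 = 26.3; midpoint Q̄ = (75.7 + 102)/2 = 88.85.
ΔI = 29200 − 34240 = -5040; midpoint Ī = (34240 + 29200)/2 = 31720.
η = (ΔQ/Q̄) ÷ (ΔI/Ī) = (26.3/88.85) ÷ (-5040/31720) = -1.863.

-1.863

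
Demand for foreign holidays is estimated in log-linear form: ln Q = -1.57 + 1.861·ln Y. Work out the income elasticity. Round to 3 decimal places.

In a log-linear demand, the coefficient on ln Y is the income elasticity.
So η = 1.861.

1.861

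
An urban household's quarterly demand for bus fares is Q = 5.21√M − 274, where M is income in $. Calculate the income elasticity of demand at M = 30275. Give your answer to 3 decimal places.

0.717

At M = 30275: Q = 632.525.
dQ/dM = 5.21/(2√M) = 0.0149715 at this income.
η = (dQ/dM)·(M/Q) = 0.0149715 × (30275/632.525) = 0.717.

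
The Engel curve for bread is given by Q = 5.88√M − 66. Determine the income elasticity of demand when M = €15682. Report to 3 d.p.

0.549

At M = 15682: Q = 670.339.
dQ/dM = 5.88/(2√M) = 0.0234772 at this income.
η = (dQ/dM)·(M/Q) = 0.0234772 × (15682/670.339) = 0.549.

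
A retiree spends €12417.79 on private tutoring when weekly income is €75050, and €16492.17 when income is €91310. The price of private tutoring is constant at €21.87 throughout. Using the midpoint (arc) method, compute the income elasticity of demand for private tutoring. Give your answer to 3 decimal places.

1.442

With a constant price, Q₁ = 12417.79/21.87 = 567.800 and Q₂ = 16492.17/21.87 = 754.100 (equivalently, work directly with expenditure since P cancels).
Midpoint %ΔQ = (16492.17 − 12417.79)/14454.98 = 0.28187; midpoint %ΔI = (91310 − 75050)/83180 = 0.19548.
η = 0.28187 / 0.19548 = 1.442.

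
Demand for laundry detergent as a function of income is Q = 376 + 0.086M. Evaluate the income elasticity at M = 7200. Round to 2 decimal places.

0.62

At M = 7200: Q = 995.200.
dQ/dM = 0.086.
η = (dQ/dM)·(M/Q) = 0.086 × (7200/995.200) = 0.62.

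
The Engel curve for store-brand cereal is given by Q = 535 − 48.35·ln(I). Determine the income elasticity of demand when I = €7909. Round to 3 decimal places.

-0.479

At I = 7909: Q = 101.022.
dQ/dI = -48.35/I = -0.00611329 at this income.
η = (dQ/dI)·(I/Q) = -0.00611329 × (7909/101.022) = -0.479.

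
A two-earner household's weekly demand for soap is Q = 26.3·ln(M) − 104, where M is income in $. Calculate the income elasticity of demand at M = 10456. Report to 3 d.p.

At M = 10456: Q = 139.405.
dQ/dM = 26.3/M = 0.0025153 at this income.
η = (dQ/dM)·(M/Q) = 0.0025153 × (10456/139.405) = 0.189.

0.189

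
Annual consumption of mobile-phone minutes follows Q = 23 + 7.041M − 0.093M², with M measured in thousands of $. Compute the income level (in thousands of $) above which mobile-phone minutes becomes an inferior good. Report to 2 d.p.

dQ/dM = 7.041 − 0.186M.
The good is inferior where dQ/dM < 0. Setting dQ/dM = 0 gives M = 7.041 / 0.186 = 37.85.

37.85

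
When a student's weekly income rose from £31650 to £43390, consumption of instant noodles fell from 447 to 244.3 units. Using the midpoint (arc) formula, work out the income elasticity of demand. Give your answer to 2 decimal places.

ΔQ = 244.3 − 447 = -202.7; midpoint Q̄ = (447 + 244.3)/2 = 345.65.
ΔI = 43390 − 31650 = 11740; midpoint Ī = (31650 + 43390)/2 = 37520.
η = (ΔQ/Q̄) ÷ (ΔI/Ī) = (-202.7/345.65) ÷ (11740/37520) = -1.87.

-1.87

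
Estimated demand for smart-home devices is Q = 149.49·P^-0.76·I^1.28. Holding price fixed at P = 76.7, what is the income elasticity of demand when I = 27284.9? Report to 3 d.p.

1.280

For a multiplicative demand Q = A·P^α·I^β, the income elasticity is β everywhere.
Here β = 1.28, so η = 1.280.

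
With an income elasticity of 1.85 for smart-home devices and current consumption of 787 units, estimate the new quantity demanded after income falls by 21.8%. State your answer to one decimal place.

469.6

%ΔQ ≈ η × %ΔI = 1.85 × (-21.8%) = -40.33%.
New Q ≈ 787 × (1 − 0.4033) = 469.6.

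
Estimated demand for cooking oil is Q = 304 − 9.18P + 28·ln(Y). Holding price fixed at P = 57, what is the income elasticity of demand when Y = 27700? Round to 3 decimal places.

At P = 57, Y = 27700: Q = 67.157.
Holding P constant, ∂Q/∂Y = 28/Y = 0.00101083.
η_Y = (∂Q/∂Y)·(Y/Q) = 0.00101083 × (27700/67.157) = 0.417.

0.417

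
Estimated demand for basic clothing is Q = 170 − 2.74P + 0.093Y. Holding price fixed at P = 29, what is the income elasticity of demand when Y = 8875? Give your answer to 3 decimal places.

0.901

At P = 29, Y = 8875: Q = 915.915.
Holding P constant, ∂Q/∂Y = 0.093.
η_Y = (∂Q/∂Y)·(Y/Q) = 0.093 × (8875/915.915) = 0.901.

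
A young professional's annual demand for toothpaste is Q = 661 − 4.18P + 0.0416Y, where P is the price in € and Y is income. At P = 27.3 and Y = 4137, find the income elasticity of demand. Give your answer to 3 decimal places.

At P = 27.3, Y = 4137: Q = 718.985.
Holding P constant, ∂Q/∂Y = 0.0416.
η_Y = (∂Q/∂Y)·(Y/Q) = 0.0416 × (4137/718.985) = 0.239.

0.239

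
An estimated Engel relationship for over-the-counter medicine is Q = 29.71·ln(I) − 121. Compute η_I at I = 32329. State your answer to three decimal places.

At I = 32329: Q = 187.500.
dQ/dI = 29.71/I = 0.000918989 at this income.
η = (dQ/dI)·(I/Q) = 0.000918989 × (32329/187.500) = 0.158.

0.158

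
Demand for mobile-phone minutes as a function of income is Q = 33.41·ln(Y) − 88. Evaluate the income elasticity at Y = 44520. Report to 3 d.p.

0.124

At Y = 44520: Q = 269.610.
dQ/dY = 33.41/Y = 0.000750449 at this income.
η = (dQ/dY)·(Y/Q) = 0.000750449 × (44520/269.610) = 0.124.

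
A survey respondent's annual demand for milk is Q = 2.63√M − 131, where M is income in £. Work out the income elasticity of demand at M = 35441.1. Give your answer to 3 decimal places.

0.680

At M = 35441.1: Q = 364.119.
dQ/dM = 2.63/(2√M) = 0.00698509 at this income.
η = (dQ/dM)·(M/Q) = 0.00698509 × (35441.1/364.119) = 0.680.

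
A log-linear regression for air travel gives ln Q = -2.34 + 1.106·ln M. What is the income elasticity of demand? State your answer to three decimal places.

In a log-linear demand, the coefficient on ln M is the income elasticity.
So η = 1.106.

1.106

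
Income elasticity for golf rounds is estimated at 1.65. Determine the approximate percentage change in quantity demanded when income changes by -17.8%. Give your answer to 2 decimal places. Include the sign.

-29.37%

%ΔQ ≈ η × %ΔI = 1.65 × (-17.8%) = -29.37%.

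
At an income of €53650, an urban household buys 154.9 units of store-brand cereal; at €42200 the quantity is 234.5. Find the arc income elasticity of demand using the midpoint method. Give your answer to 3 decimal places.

-1.711

ΔQ = 234.5 − 154.9 = 79.6; midpoint Q̄ = (154.9 + 234.5)/2 = 194.7.
ΔI = 42200 − 53650 = -11450; midpoint Ī = (53650 + 42200)/2 = 47925.
η = (ΔQ/Q̄) ÷ (ΔI/Ī) = (79.6/194.7) ÷ (-11450/47925) = -1.711.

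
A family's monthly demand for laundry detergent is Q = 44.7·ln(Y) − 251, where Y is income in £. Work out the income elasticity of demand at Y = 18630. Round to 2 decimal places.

0.24

At Y = 18630: Q = 188.514.
dQ/dY = 44.7/Y = 0.00239936 at this income.
η = (dQ/dY)·(Y/Q) = 0.00239936 × (18630/188.514) = 0.24.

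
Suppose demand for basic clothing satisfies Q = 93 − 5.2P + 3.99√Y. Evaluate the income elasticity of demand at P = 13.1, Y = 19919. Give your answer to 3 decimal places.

0.479

At P = 13.1, Y = 19919: Q = 588.007.
Holding P constant, ∂Q/∂Y = 3.99/(2√Y) = 0.0141354.
η_Y = (∂Q/∂Y)·(Y/Q) = 0.0141354 × (19919/588.007) = 0.479.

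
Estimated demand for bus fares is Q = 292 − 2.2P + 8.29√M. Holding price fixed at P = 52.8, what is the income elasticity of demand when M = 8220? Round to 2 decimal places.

At P = 52.8, M = 8220: Q = 927.446.
Holding P constant, ∂Q/∂M = 8.29/(2√M) = 0.0457181.
η_M = (∂Q/∂M)·(M/Q) = 0.0457181 × (8220/927.446) = 0.41.

0.41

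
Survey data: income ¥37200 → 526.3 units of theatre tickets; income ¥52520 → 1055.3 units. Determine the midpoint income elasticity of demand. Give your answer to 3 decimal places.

ΔQ = 1055.3 − 526.3 = 529; midpoint Q̄ = (526.3 + 1055.3)/2 = 790.8.
ΔI = 52520 − 37200 = 15320; midpoint Ī = (37200 + 52520)/2 = 44860.
η = (ΔQ/Q̄) ÷ (ΔI/Ī) = (529/790.8) ÷ (15320/44860) = 1.959.

1.959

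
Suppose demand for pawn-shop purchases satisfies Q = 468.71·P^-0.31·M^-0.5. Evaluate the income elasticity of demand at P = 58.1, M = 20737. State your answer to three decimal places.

For a multiplicative demand Q = A·P^α·M^β, the income elasticity is β everywhere.
Here β = -0.5, so η = -0.500.

-0.500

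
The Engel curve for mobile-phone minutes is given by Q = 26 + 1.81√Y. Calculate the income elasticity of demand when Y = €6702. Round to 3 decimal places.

At Y = 6702: Q = 174.177.
dQ/dY = 1.81/(2√Y) = 0.0110547 at this income.
η = (dQ/dY)·(Y/Q) = 0.0110547 × (6702/174.177) = 0.425.

0.425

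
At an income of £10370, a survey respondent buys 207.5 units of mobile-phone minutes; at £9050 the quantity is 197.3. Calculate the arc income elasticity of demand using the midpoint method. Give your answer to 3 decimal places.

ΔQ = 197.3 − 207.5 = -10.2; midpoint Q̄ = (207.5 + 197.3)/2 = 202.4.
ΔI = 9050 − 10370 = -1320; midpoint Ī = (10370 + 9050)/2 = 9710.
η = (ΔQ/Q̄) ÷ (ΔI/Ī) = (-10.2/202.4) ÷ (-1320/9710) = 0.371.

0.371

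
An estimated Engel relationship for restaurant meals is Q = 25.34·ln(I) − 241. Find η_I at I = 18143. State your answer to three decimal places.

3.385

At I = 18143: Q = 7.485.
dQ/dI = 25.34/I = 0.00139668 at this income.
η = (dQ/dI)·(I/Q) = 0.00139668 × (18143/7.485) = 3.385.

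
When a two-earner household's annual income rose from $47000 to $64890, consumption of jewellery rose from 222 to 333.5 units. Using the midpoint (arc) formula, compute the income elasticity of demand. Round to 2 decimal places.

ΔQ = 333.5 − 222 = 111.5; midpoint Q̄ = (222 + 333.5)/2 = 277.75.
ΔI = 64890 − 47000 = 17890; midpoint Ī = (47000 + 64890)/2 = 55945.
η = (ΔQ/Q̄) ÷ (ΔI/Ī) = (111.5/277.75) ÷ (17890/55945) = 1.26.

1.26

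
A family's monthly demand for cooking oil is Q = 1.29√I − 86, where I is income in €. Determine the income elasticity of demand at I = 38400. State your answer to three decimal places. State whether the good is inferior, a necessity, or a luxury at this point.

0.758 (necessity)

At I = 38400: Q = 166.787.
dQ/dI = 1.29/(2√I) = 0.0032915 at this income.
η = (dQ/dI)·(I/Q) = 0.0032915 × (38400/166.787) = 0.758.
Since 0 < η < 1, the good is a necessity.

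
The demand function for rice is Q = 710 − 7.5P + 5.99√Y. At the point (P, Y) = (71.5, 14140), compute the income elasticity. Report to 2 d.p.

At P = 71.5, Y = 14140: Q = 886.031.
Holding P constant, ∂Q/∂Y = 5.99/(2√Y) = 0.0251867.
η_Y = (∂Q/∂Y)·(Y/Q) = 0.0251867 × (14140/886.031) = 0.40.

0.40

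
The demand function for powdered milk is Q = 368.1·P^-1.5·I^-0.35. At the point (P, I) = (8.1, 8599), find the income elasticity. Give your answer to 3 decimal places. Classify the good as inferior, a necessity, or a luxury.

-0.350 (inferior good)

For a multiplicative demand Q = A·P^α·I^β, the income elasticity is β everywhere.
Here β = -0.35, so η = -0.350.
Since η < 0, this is an inferior good.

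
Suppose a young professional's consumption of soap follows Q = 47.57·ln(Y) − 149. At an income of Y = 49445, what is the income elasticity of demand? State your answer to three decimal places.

0.130

At Y = 49445: Q = 365.166.
dQ/dY = 47.57/Y = 0.000962079 at this income.
η = (dQ/dY)·(Y/Q) = 0.000962079 × (49445/365.166) = 0.130.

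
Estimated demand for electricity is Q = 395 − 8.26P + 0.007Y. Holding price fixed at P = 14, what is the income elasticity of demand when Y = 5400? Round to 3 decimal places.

0.119

At P = 14, Y = 5400: Q = 317.160.
Holding P constant, ∂Q/∂Y = 0.007.
η_Y = (∂Q/∂Y)·(Y/Q) = 0.007 × (5400/317.160) = 0.119.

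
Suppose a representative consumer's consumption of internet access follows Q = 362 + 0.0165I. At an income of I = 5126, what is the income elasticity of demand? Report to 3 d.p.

At I = 5126: Q = 446.579.
dQ/dI = 0.0165.
η = (dQ/dI)·(I/Q) = 0.0165 × (5126/446.579) = 0.189.

0.189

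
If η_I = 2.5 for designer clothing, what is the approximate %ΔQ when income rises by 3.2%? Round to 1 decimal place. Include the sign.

%ΔQ ≈ η × %ΔI = 2.5 × 3.2% = 8.0%.

8.0%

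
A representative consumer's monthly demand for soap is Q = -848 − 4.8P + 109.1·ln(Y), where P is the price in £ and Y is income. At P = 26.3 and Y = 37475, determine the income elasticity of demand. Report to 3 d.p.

0.624

At P = 26.3, Y = 37475: Q = 174.739.
Holding P constant, ∂Q/∂Y = 109.1/Y = 0.00291127.
η_Y = (∂Q/∂Y)·(Y/Q) = 0.00291127 × (37475/174.739) = 0.624.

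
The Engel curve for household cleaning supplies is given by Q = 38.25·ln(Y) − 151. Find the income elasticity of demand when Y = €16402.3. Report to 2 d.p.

At Y = 16402.3: Q = 220.223.
dQ/dY = 38.25/Y = 0.00233199 at this income.
η = (dQ/dY)·(Y/Q) = 0.00233199 × (16402.3/220.223) = 0.17.

0.17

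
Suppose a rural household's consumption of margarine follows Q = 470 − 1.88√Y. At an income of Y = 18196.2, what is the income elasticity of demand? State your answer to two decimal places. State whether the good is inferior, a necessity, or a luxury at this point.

At Y = 18196.2: Q = 216.401.
dQ/dY = -1.88/(2√Y) = -0.00696847 at this income.
η = (dQ/dY)·(Y/Q) = -0.00696847 × (18196.2/216.401) = -0.59.
Since η < 0, the good is an inferior good.

-0.59 (inferior good)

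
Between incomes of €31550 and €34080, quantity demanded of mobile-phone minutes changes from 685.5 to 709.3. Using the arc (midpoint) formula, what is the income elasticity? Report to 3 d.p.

ΔQ = 709.3 − 685.5 = 23.8; midpoint Q̄ = (685.5 + 709.3)/2 = 697.4.
ΔI = 34080 − 31550 = 2530; midpoint Ī = (31550 + 34080)/2 = 32815.
η = (ΔQ/Q̄) ÷ (ΔI/Ī) = (23.8/697.4) ÷ (2530/32815) = 0.443.

0.443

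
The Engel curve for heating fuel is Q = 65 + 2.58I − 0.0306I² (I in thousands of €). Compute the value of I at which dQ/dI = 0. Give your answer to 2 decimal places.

42.16

dQ/dI = 2.58 − 0.0612I.
The good is inferior where dQ/dI < 0. Setting dQ/dI = 0 gives I = 2.58 / 0.0612 = 42.16.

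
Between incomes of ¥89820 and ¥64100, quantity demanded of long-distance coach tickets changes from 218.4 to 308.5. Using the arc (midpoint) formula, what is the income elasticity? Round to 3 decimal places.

-1.023

ΔQ = 308.5 − 218.4 = 90.1; midpoint Q̄ = (218.4 + 308.5)/2 = 263.45.
ΔI = 64100 − 89820 = -25720; midpoint Ī = (89820 + 64100)/2 = 76960.
η = (ΔQ/Q̄) ÷ (ΔI/Ī) = (90.1/263.45) ÷ (-25720/76960) = -1.023.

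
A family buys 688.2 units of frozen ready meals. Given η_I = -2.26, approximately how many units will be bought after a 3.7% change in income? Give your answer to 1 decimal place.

630.7

%ΔQ ≈ η × %ΔI = -2.26 × 3.7% = -8.362%.
New Q ≈ 688.2 × (1 − 0.08362) = 630.7.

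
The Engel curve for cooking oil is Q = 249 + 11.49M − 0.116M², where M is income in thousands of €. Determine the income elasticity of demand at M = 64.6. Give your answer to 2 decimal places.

At M = 64.6: Q = 507.1674.
dQ/dM = 11.49 − 0.232M = -3.49720.
η = (dQ/dM)·(M/Q) = -3.49720 × (64.6/507.1674) = -0.45.

-0.45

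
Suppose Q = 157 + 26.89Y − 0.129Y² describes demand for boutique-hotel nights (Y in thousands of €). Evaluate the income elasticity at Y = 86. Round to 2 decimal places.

0.27

At Y = 86: Q = 1515.4560.
dQ/dY = 26.89 − 0.258Y = 4.70200.
η = (dQ/dY)·(Y/Q) = 4.70200 × (86/1515.4560) = 0.27.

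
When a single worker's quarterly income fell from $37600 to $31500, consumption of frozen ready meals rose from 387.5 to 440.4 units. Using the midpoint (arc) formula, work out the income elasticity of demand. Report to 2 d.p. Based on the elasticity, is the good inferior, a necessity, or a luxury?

-0.72 (inferior good)

ΔQ = 440.4 − 387.5 = 52.9; midpoint Q̄ = (387.5 + 440.4)/2 = 413.95.
ΔI = 31500 − 37600 = -6100; midpoint Ī = (37600 + 31500)/2 = 34550.
η = (ΔQ/Q̄) ÷ (ΔI/Ī) = (52.9/413.95) ÷ (-6100/34550) = -0.72.
η < 0 ⇒ inferior good.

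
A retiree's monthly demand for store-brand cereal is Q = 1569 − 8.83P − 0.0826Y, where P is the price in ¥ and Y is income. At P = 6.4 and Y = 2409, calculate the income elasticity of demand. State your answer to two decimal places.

At P = 6.4, Y = 2409: Q = 1313.505.
Holding P constant, ∂Q/∂Y = −0.0826.
η_Y = (∂Q/∂Y)·(Y/Q) = -0.0826 × (2409/1313.505) = -0.15.

-0.15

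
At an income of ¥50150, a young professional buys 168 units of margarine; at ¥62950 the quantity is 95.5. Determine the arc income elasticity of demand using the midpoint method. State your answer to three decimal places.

-2.431

ΔQ = 95.5 − 168 = -72.5; midpoint Q̄ = (168 + 95.5)/2 = 131.75.
ΔI = 62950 − 50150 = 12800; midpoint Ī = (50150 + 62950)/2 = 56550.
η = (ΔQ/Q̄) ÷ (ΔI/Ī) = (-72.5/131.75) ÷ (12800/56550) = -2.431.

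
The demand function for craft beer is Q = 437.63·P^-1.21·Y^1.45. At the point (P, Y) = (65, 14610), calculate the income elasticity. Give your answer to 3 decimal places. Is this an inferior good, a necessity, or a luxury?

1.450 (luxury)

For a multiplicative demand Q = A·P^α·Y^β, the income elasticity is β everywhere.
Here β = 1.45, so η = 1.450.
Since η > 1, this is a luxury.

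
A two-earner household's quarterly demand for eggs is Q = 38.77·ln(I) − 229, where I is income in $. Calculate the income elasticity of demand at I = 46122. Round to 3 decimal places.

At I = 46122: Q = 187.353.
dQ/dI = 38.77/I = 0.000840597 at this income.
η = (dQ/dI)·(I/Q) = 0.000840597 × (46122/187.353) = 0.207.

0.207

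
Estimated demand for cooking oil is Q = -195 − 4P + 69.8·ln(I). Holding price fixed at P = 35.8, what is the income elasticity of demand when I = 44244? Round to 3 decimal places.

0.171

At P = 35.8, I = 44244: Q = 408.484.
Holding P constant, ∂Q/∂I = 69.8/I = 0.00157762.
η_I = (∂Q/∂I)·(I/Q) = 0.00157762 × (44244/408.484) = 0.171.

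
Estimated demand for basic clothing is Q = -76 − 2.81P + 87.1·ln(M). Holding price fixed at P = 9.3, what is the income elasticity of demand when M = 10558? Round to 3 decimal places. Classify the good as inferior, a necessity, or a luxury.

At P = 9.3, M = 10558: Q = 704.817.
Holding P constant, ∂Q/∂M = 87.1/M = 0.00824967.
η_M = (∂Q/∂M)·(M/Q) = 0.00824967 × (10558/704.817) = 0.124.
Since 0 < η < 1, this is a necessity.

0.124 (necessity)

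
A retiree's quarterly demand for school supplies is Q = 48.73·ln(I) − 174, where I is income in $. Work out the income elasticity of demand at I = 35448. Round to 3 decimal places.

At I = 35448: Q = 336.487.
dQ/dI = 48.73/I = 0.00137469 at this income.
η = (dQ/dI)·(I/Q) = 0.00137469 × (35448/336.487) = 0.145.

0.145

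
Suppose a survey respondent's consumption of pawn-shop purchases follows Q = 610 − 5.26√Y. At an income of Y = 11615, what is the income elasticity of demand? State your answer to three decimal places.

At Y = 11615: Q = 43.114.
dQ/dY = -5.26/(2√Y) = -0.0244032 at this income.
η = (dQ/dY)·(Y/Q) = -0.0244032 × (11615/43.114) = -6.574.

-6.574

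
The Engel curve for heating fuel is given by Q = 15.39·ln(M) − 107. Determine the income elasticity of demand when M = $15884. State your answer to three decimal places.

0.368

At M = 15884: Q = 41.869.
dQ/dM = 15.39/M = 0.0009689 at this income.
η = (dQ/dM)·(M/Q) = 0.0009689 × (15884/41.869) = 0.368.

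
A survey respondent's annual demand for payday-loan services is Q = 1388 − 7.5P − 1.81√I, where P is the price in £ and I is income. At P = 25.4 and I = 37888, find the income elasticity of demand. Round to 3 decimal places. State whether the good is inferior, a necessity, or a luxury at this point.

At P = 25.4, I = 37888: Q = 845.186.
Holding P constant, ∂Q/∂I = -1.81/(2√I) = -0.00464941.
η_I = (∂Q/∂I)·(I/Q) = -0.00464941 × (37888/845.186) = -0.208.
Since η < 0, this is an inferior good.

-0.208 (inferior good)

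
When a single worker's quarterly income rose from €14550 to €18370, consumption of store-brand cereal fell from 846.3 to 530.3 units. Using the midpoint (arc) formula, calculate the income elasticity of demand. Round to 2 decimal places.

ΔQ = 530.3 − 846.3 = -316; midpoint Q̄ = (846.3 + 530.3)/2 = 688.3.
ΔI = 18370 − 14550 = 3820; midpoint Ī = (14550 + 18370)/2 = 16460.
η = (ΔQ/Q̄) ÷ (ΔI/Ī) = (-316/688.3) ÷ (3820/16460) = -1.98.

-1.98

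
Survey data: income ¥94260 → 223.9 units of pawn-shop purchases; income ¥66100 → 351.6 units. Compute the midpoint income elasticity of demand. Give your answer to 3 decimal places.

-1.264

ΔQ = 351.6 − 223.9 = 127.7; midpoint Q̄ = (223.9 + 351.6)/2 = 287.75.
ΔI = 66100 − 94260 = -28160; midpoint Ī = (94260 + 66100)/2 = 80180.
η = (ΔQ/Q̄) ÷ (ΔI/Ī) = (127.7/287.75) ÷ (-28160/80180) = -1.264.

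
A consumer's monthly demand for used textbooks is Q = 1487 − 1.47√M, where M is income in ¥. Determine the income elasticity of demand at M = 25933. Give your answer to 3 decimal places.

-0.095

At M = 25933: Q = 1250.275.
dQ/dM = -1.47/(2√M) = -0.00456416 at this income.
η = (dQ/dM)·(M/Q) = -0.00456416 × (25933/1250.275) = -0.095.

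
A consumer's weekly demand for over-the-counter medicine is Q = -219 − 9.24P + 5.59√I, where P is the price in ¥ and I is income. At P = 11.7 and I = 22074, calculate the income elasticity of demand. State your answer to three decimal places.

0.825

At P = 11.7, I = 22074: Q = 503.416.
Holding P constant, ∂Q/∂I = 5.59/(2√I) = 0.0188123.
η_I = (∂Q/∂I)·(I/Q) = 0.0188123 × (22074/503.416) = 0.825.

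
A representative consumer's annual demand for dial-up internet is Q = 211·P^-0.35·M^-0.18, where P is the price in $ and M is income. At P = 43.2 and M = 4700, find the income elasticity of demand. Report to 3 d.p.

For a multiplicative demand Q = A·P^α·M^β, the income elasticity is β everywhere.
Here β = -0.18, so η = -0.180.

-0.180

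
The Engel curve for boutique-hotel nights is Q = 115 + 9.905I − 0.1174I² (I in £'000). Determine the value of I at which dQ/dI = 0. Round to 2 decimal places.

42.18

dQ/dI = 9.905 − 0.2348I.
The good is inferior where dQ/dI < 0. Setting dQ/dI = 0 gives I = 9.905 / 0.2348 = 42.18.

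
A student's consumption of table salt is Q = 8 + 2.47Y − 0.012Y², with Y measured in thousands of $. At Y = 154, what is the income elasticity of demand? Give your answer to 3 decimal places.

At Y = 154: Q = 103.7880.
dQ/dY = 2.47 − 0.024Y = -1.22600.
η = (dQ/dY)·(Y/Q) = -1.22600 × (154/103.7880) = -1.819.

-1.819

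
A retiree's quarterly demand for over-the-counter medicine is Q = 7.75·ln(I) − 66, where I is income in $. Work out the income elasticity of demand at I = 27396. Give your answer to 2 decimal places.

At I = 27396: Q = 13.191.
dQ/dI = 7.75/I = 0.000282888 at this income.
η = (dQ/dI)·(I/Q) = 0.000282888 × (27396/13.191) = 0.59.

0.59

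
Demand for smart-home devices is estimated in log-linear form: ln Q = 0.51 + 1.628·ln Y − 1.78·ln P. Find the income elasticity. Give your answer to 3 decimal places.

In a log-linear demand, the coefficient on ln Y is the income elasticity.
So η = 1.628.

1.628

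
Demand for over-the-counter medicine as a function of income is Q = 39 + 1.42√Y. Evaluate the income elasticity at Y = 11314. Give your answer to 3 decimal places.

At Y = 11314: Q = 190.042.
dQ/dY = 1.42/(2√Y) = 0.00667498 at this income.
η = (dQ/dY)·(Y/Q) = 0.00667498 × (11314/190.042) = 0.397.

0.397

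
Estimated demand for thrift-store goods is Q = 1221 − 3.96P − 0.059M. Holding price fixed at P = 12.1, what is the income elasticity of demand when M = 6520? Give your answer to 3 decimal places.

At P = 12.1, M = 6520: Q = 788.404.
Holding P constant, ∂Q/∂M = −0.059.
η_M = (∂Q/∂M)·(M/Q) = -0.059 × (6520/788.404) = -0.488.

-0.488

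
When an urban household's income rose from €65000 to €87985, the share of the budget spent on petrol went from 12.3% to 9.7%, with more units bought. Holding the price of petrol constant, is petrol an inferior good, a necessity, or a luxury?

Quantity rises but the budget share falls as income rises, so 0 < η < 1.

necessity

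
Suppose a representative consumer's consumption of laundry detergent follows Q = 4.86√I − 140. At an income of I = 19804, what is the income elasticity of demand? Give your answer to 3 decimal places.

At I = 19804: Q = 543.932.
dQ/dI = 4.86/(2√I) = 0.0172675 at this income.
η = (dQ/dI)·(I/Q) = 0.0172675 × (19804/543.932) = 0.629.

0.629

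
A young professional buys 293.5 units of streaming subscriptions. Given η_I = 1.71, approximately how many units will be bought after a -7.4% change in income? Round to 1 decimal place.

%ΔQ ≈ η × %ΔI = 1.71 × (-7.4%) = -12.654%.
New Q ≈ 293.5 × (1 − 0.12654) = 256.4.

256.4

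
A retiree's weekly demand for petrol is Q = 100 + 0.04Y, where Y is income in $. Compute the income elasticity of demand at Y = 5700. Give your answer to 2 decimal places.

At Y = 5700: Q = 328.000.
dQ/dY = 0.04.
η = (dQ/dY)·(Y/Q) = 0.04 × (5700/328.000) = 0.70.

0.70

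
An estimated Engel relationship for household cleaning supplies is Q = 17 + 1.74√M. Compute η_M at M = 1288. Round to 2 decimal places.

At M = 1288: Q = 79.446.
dQ/dM = 1.74/(2√M) = 0.0242416 at this income.
η = (dQ/dM)·(M/Q) = 0.0242416 × (1288/79.446) = 0.39.

0.39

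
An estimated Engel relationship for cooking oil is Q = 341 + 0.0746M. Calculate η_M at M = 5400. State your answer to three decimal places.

0.542

At M = 5400: Q = 743.840.
dQ/dM = 0.0746.
η = (dQ/dM)·(M/Q) = 0.0746 × (5400/743.840) = 0.542.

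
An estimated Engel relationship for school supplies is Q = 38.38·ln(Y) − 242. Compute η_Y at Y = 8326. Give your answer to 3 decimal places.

At Y = 8326: Q = 104.462.
dQ/dY = 38.38/Y = 0.00460966 at this income.
η = (dQ/dY)·(Y/Q) = 0.00460966 × (8326/104.462) = 0.367.

0.367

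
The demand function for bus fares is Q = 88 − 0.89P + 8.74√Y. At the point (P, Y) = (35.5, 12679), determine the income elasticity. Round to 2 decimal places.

0.47

At P = 35.5, Y = 12679: Q = 1040.538.
Holding P constant, ∂Q/∂Y = 8.74/(2√Y) = 0.0388096.
η_Y = (∂Q/∂Y)·(Y/Q) = 0.0388096 × (12679/1040.538) = 0.47.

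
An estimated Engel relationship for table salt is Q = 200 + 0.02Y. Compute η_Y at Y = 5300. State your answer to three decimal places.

0.346

At Y = 5300: Q = 306.000.
dQ/dY = 0.02.
η = (dQ/dY)·(Y/Q) = 0.02 × (5300/306.000) = 0.346.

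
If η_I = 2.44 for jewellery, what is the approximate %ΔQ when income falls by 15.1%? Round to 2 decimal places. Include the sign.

-36.84%

%ΔQ ≈ η × %ΔI = 2.44 × (-15.1%) = -36.84%.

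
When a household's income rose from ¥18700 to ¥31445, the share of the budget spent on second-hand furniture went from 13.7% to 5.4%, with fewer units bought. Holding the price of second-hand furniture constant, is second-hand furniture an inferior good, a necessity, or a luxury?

Quantity demanded falls as income rises, so η < 0.

inferior good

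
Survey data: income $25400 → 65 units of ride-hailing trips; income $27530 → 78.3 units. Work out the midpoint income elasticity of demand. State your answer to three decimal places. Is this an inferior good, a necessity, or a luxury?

2.306 (luxury)

ΔQ = 78.3 − 65 = 13.3; midpoint Q̄ = (65 + 78.3)/2 = 71.65.
ΔI = 27530 − 25400 = 2130; midpoint Ī = (25400 + 27530)/2 = 26465.
η = (ΔQ/Q̄) ÷ (ΔI/Ī) = (13.3/71.65) ÷ (2130/26465) = 2.306.
η > 1 ⇒ luxury.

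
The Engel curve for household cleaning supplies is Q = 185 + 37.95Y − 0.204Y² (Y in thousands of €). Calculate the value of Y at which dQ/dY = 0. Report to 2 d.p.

dQ/dY = 37.95 − 0.408Y.
The good is inferior where dQ/dY < 0. Setting dQ/dY = 0 gives Y = 37.95 / 0.408 = 93.01.

93.01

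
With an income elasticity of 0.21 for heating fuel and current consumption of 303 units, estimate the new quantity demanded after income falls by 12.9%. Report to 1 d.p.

%ΔQ ≈ η × %ΔI = 0.21 × (-12.9%) = -2.709%.
New Q ≈ 303 × (1 − 0.02709) = 294.8.

294.8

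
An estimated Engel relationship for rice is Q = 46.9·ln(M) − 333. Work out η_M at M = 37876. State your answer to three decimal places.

At M = 37876: Q = 161.423.
dQ/dM = 46.9/M = 0.00123825 at this income.
η = (dQ/dM)·(M/Q) = 0.00123825 × (37876/161.423) = 0.291.

0.291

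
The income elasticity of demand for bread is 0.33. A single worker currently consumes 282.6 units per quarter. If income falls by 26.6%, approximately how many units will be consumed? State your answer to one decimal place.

%ΔQ ≈ η × %ΔI = 0.33 × (-26.6%) = -8.778%.
New Q ≈ 282.6 × (1 − 0.08778) = 257.8.

257.8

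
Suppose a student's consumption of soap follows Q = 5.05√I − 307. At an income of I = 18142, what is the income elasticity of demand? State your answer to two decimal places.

At I = 18142: Q = 373.196.
dQ/dI = 5.05/(2√I) = 0.0187464 at this income.
η = (dQ/dI)·(I/Q) = 0.0187464 × (18142/373.196) = 0.91.

0.91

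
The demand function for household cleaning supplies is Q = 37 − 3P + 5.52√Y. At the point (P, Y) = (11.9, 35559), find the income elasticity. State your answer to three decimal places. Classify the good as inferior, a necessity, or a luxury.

0.499 (necessity)

At P = 11.9, Y = 35559: Q = 1042.212.
Holding P constant, ∂Q/∂Y = 5.52/(2√Y) = 0.0146364.
η_Y = (∂Q/∂Y)·(Y/Q) = 0.0146364 × (35559/1042.212) = 0.499.
Since 0 < η < 1, this is a necessity.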